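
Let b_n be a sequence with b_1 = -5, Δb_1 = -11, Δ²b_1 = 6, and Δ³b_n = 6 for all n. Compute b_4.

Build the table forward from the leading diagonal:
Third differences: 6  6  6  6
Second differences: 6  12  18  24
First differences: -11  -5  7  25
b: -5  -16  -21  -14

-14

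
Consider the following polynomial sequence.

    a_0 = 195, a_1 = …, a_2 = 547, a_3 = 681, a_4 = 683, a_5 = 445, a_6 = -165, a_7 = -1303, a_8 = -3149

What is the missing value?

Using the last 7 terms:
First differences: 134, 2, -238, -610, -1138, -1846
Second differences: -132, -240, -372, -528, -708
Third differences: -108, -132, -156, -180
Fourth differences: -24, -24, -24
Constant fourth difference = -24.
Extend backward: -108 + 24 = -84;  -132 + 84 = -48;  134 + 48 = 182;  547 − 182 = 365

365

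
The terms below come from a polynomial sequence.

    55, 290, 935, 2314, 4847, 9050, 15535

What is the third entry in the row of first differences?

1379

Δ: 235, 645, 1379, 2533, 4203, 6485
Δ²: 410, 734, 1154, 1670, 2282
Δ³: 324, 420, 516, 612
Δ⁴: 96, 96, 96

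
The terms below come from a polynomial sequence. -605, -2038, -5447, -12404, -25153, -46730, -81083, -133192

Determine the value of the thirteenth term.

-921737

D1: -1433, -3409, -6957, -12749, -21577, -34353, -52109
D2: -1976, -3548, -5792, -8828, -12776, -17756
D3: -1572, -2244, -3036, -3948, -4980
D4: -672, -792, -912, -1032
D5: -120, -120, -120
Fifth differences constant at -120.
-1032 − 120 = -1152;  -4980 − 1152 = -6132;  -17756 − 6132 = -23888;  -52109 − 23888 = -75997;  -133192 − 75997 = -209189
-1152 − 120 = -1272;  -6132 − 1272 = -7404;  -23888 − 7404 = -31292;  -75997 − 31292 = -107289;  -209189 − 107289 = -316478
-1272 − 120 = -1392;  -7404 − 1392 = -8796;  -31292 − 8796 = -40088;  -107289 − 40088 = -147377;  -316478 − 147377 = -463855
-1392 − 120 = -1512;  -8796 − 1512 = -10308;  -40088 − 10308 = -50396;  -147377 − 50396 = -197773;  -463855 − 197773 = -661628
-1512 − 120 = -1632;  -10308 − 1632 = -11940;  -50396 − 11940 = -62336;  -197773 − 62336 = -260109;  -661628 − 260109 = -921737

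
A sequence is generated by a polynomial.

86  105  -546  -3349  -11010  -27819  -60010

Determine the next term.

-116121

First differences: 19, -651, -2803, -7661, -16809, -32191
Second differences: -670, -2152, -4858, -9148, -15382
Third differences: -1482, -2706, -4290, -6234
Fourth differences: -1224, -1584, -1944
Fifth differences: -360, -360
The fifth differences are constant (-360).
-1944 − 360 = -2304;  -6234 − 2304 = -8538;  -15382 − 8538 = -23920;  -32191 − 23920 = -56111;  -60010 − 56111 = -116121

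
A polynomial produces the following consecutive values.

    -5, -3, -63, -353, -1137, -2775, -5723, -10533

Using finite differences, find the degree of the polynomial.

4

D1: 2, -60, -290, -784, -1638, -2948, -4810
D2: -62, -230, -494, -854, -1310, -1862
D3: -168, -264, -360, -456, -552
D4: -96, -96, -96, -96
The fourth differences are constant, so the polynomial has degree 4.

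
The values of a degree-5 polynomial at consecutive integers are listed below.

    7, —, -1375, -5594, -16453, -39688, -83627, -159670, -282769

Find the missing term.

-172

Using the last 7 terms:
Δ: -4219, -10859, -23235, -43939, -76043, -123099
Δ²: -6640, -12376, -20704, -32104, -47056
Δ³: -5736, -8328, -11400, -14952
Δ⁴: -2592, -3072, -3552
Δ⁵: -480, -480
Constant fifth difference = -480.
Extend backward: -2592 + 480 = -2112;  -5736 + 2112 = -3624;  -6640 + 3624 = -3016;  -4219 + 3016 = -1203;  -1375 + 1203 = -172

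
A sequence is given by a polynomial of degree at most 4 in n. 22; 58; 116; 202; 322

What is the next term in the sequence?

First differences: 36  58  86  120
Second differences: 22  28  34
Third differences: 6  6
The third differences are constant (6).
34 + 6 = 40;  120 + 40 = 160;  322 + 160 = 482

482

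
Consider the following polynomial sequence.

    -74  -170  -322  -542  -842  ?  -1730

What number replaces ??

-1234

Using the first 5 terms:
D1: -96  -152  -220  -300
D2: -56  -68  -80
D3: -12  -12
Constant third difference = -12.
Extend forward: -80 − 12 = -92;  -300 − 92 = -392;  -842 − 392 = -1234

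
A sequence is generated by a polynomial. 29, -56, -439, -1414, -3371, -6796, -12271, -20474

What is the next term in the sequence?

Δ: -85, -383, -975, -1957, -3425, -5475, -8203
Δ²: -298, -592, -982, -1468, -2050, -2728
Δ³: -294, -390, -486, -582, -678
Δ⁴: -96, -96, -96, -96
Constant fourth difference = -96, so extend:
-678 − 96 = -774;  -2728 − 774 = -3502;  -8203 − 3502 = -11705;  -20474 − 11705 = -32179

-32179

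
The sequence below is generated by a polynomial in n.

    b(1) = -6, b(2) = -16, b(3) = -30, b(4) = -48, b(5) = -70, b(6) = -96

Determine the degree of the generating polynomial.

D1: -10, -14, -18, -22, -26
D2: -4, -4, -4, -4
The second differences are constant, so the polynomial has degree 2.

2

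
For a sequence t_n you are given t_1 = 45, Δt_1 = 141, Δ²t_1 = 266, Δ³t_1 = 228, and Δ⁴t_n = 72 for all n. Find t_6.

Build the table forward from the leading diagonal:
D4: 72  72  72  72  72  72
D3: 228  300  372  444  516  588
D2: 266  494  794  1166  1610  2126
D1: 141  407  901  1695  2861  4471
t: 45  186  593  1494  3189  6050

6050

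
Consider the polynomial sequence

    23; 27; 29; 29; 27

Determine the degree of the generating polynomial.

4, 2, 0, -2
-2, -2, -2
The second differences are constant, so the polynomial has degree 2.

2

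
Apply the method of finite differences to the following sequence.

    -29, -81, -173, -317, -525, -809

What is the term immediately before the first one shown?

-52, -92, -144, -208, -284
-40, -52, -64, -76
-12, -12, -12
The third differences are constant at -12.
Work back: -40 + 12 = -28;  -52 + 28 = -24;  -29 + 24 = -5

-5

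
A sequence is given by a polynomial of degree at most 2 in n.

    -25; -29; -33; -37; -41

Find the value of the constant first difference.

-4

Δ: -4, -4, -4, -4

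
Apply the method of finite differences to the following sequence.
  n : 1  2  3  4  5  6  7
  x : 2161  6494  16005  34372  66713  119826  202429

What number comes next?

325400

4333  9511  18367  32341  53113  82603
5178  8856  13974  20772  29490
3678  5118  6798  8718
1440  1680  1920
240  240
Constant fifth difference = 240, so extend:
1920 + 240 = 2160;  8718 + 2160 = 10878;  29490 + 10878 = 40368;  82603 + 40368 = 122971;  202429 + 122971 = 325400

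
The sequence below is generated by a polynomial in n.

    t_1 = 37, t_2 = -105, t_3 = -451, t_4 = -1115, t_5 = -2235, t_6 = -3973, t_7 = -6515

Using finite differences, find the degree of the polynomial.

4

First differences: -142, -346, -664, -1120, -1738, -2542
Second differences: -204, -318, -456, -618, -804
Third differences: -114, -138, -162, -186
Fourth differences: -24, -24, -24
The fourth differences are constant, so the polynomial has degree 4.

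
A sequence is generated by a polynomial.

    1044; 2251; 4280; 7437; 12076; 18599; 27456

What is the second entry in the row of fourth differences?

48

D1: 1207, 2029, 3157, 4639, 6523, 8857
D2: 822, 1128, 1482, 1884, 2334
D3: 306, 354, 402, 450
D4: 48, 48, 48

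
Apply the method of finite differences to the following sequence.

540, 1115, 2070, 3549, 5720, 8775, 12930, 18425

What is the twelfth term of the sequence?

59445

Δ: 575 , 955 , 1479 , 2171 , 3055 , 4155 , 5495
Δ²: 380 , 524 , 692 , 884 , 1100 , 1340
Δ³: 144 , 168 , 192 , 216 , 240
Δ⁴: 24 , 24 , 24 , 24
The fourth differences are constant (24).
240 + 24 = 264;  1340 + 264 = 1604;  5495 + 1604 = 7099;  18425 + 7099 = 25524
264 + 24 = 288;  1604 + 288 = 1892;  7099 + 1892 = 8991;  25524 + 8991 = 34515
288 + 24 = 312;  1892 + 312 = 2204;  8991 + 2204 = 11195;  34515 + 11195 = 45710
312 + 24 = 336;  2204 + 336 = 2540;  11195 + 2540 = 13735;  45710 + 13735 = 59445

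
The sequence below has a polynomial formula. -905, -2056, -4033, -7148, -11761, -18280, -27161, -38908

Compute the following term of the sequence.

-54073

Δ: -1151 , -1977 , -3115 , -4613 , -6519 , -8881 , -11747
Δ²: -826 , -1138 , -1498 , -1906 , -2362 , -2866
Δ³: -312 , -360 , -408 , -456 , -504
Δ⁴: -48 , -48 , -48 , -48
Constant fourth difference = -48, so extend:
-504 − 48 = -552;  -2866 − 552 = -3418;  -11747 − 3418 = -15165;  -38908 − 15165 = -54073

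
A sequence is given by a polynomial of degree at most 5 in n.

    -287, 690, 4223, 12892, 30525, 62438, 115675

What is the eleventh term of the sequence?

756663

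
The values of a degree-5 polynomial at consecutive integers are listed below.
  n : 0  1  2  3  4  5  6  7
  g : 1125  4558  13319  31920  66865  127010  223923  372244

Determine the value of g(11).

1900088

Δ: 3433, 8761, 18601, 34945, 60145, 96913, 148321
Δ²: 5328, 9840, 16344, 25200, 36768, 51408
Δ³: 4512, 6504, 8856, 11568, 14640
Δ⁴: 1992, 2352, 2712, 3072
Δ⁵: 360, 360, 360
Constant fifth difference = 360, so extend:
3072 + 360 = 3432;  14640 + 3432 = 18072;  51408 + 18072 = 69480;  148321 + 69480 = 217801;  372244 + 217801 = 590045
3432 + 360 = 3792;  18072 + 3792 = 21864;  69480 + 21864 = 91344;  217801 + 91344 = 309145;  590045 + 309145 = 899190
3792 + 360 = 4152;  21864 + 4152 = 26016;  91344 + 26016 = 117360;  309145 + 117360 = 426505;  899190 + 426505 = 1325695
4152 + 360 = 4512;  26016 + 4512 = 30528;  117360 + 30528 = 147888;  426505 + 147888 = 574393;  1325695 + 574393 = 1900088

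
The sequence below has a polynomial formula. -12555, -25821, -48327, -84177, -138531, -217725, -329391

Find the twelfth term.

-1747761

First differences: -13266, -22506, -35850, -54354, -79194, -111666
Second differences: -9240, -13344, -18504, -24840, -32472
Third differences: -4104, -5160, -6336, -7632
Fourth differences: -1056, -1176, -1296
Fifth differences: -120, -120
The fifth differences are constant (-120).
-1296 − 120 = -1416;  -7632 − 1416 = -9048;  -32472 − 9048 = -41520;  -111666 − 41520 = -153186;  -329391 − 153186 = -482577
-1416 − 120 = -1536;  -9048 − 1536 = -10584;  -41520 − 10584 = -52104;  -153186 − 52104 = -205290;  -482577 − 205290 = -687867
-1536 − 120 = -1656;  -10584 − 1656 = -12240;  -52104 − 12240 = -64344;  -205290 − 64344 = -269634;  -687867 − 269634 = -957501
-1656 − 120 = -1776;  -12240 − 1776 = -14016;  -64344 − 14016 = -78360;  -269634 − 78360 = -347994;  -957501 − 347994 = -1305495
-1776 − 120 = -1896;  -14016 − 1896 = -15912;  -78360 − 15912 = -94272;  -347994 − 94272 = -442266;  -1305495 − 442266 = -1747761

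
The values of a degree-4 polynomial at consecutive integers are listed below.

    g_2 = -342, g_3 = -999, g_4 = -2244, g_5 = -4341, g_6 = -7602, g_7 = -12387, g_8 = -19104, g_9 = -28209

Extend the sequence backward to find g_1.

Δ: -657  -1245  -2097  -3261  -4785  -6717  -9105
Δ²: -588  -852  -1164  -1524  -1932  -2388
Δ³: -264  -312  -360  -408  -456
Δ⁴: -48  -48  -48  -48
The fourth differences are constant at -48.
Work back: -264 + 48 = -216;  -588 + 216 = -372;  -657 + 372 = -285;  -342 + 285 = -57

-57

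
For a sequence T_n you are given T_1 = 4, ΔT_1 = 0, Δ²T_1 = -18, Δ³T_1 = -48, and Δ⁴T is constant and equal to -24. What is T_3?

Build the table forward from the leading diagonal:
D4: -24, -24, -24
D3: -48, -72, -96
D2: -18, -66, -138
D1: 0, -18, -84
T: 4, 4, -14

-14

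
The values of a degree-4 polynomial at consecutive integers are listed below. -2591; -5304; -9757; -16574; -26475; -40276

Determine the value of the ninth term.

-114679

First differences: -2713, -4453, -6817, -9901, -13801
Second differences: -1740, -2364, -3084, -3900
Third differences: -624, -720, -816
Fourth differences: -96, -96
Constant fourth difference = -96, so extend:
-816 − 96 = -912;  -3900 − 912 = -4812;  -13801 − 4812 = -18613;  -40276 − 18613 = -58889
-912 − 96 = -1008;  -4812 − 1008 = -5820;  -18613 − 5820 = -24433;  -58889 − 24433 = -83322
-1008 − 96 = -1104;  -5820 − 1104 = -6924;  -24433 − 6924 = -31357;  -83322 − 31357 = -114679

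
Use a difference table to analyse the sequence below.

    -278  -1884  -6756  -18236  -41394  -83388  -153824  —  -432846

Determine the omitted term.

-265116

Using the first 7 terms:
First differences: -1606  -4872  -11480  -23158  -41994  -70436
Second differences: -3266  -6608  -11678  -18836  -28442
Third differences: -3342  -5070  -7158  -9606
Fourth differences: -1728  -2088  -2448
Fifth differences: -360  -360
Constant fifth difference = -360.
Extend forward: -2448 − 360 = -2808;  -9606 − 2808 = -12414;  -28442 − 12414 = -40856;  -70436 − 40856 = -111292;  -153824 − 111292 = -265116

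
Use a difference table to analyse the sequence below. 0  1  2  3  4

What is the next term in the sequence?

5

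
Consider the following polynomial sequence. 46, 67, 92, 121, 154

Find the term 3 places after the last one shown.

277

First differences: 21, 25, 29, 33
Second differences: 4, 4, 4
Constant second difference = 4, so extend:
33 + 4 = 37;  154 + 37 = 191
37 + 4 = 41;  191 + 41 = 232
41 + 4 = 45;  232 + 45 = 277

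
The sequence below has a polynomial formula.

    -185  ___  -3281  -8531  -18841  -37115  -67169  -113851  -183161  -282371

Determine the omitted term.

-979

Using the last 8 terms:
First differences: -5250, -10310, -18274, -30054, -46682, -69310, -99210
Second differences: -5060, -7964, -11780, -16628, -22628, -29900
Third differences: -2904, -3816, -4848, -6000, -7272
Fourth differences: -912, -1032, -1152, -1272
Fifth differences: -120, -120, -120
Constant fifth difference = -120.
Extend backward: -912 + 120 = -792;  -2904 + 792 = -2112;  -5060 + 2112 = -2948;  -5250 + 2948 = -2302;  -3281 + 2302 = -979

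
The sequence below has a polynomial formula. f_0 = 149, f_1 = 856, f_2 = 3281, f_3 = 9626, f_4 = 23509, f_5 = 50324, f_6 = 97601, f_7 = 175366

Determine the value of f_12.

1592501

First differences: 707, 2425, 6345, 13883, 26815, 47277, 77765
Second differences: 1718, 3920, 7538, 12932, 20462, 30488
Third differences: 2202, 3618, 5394, 7530, 10026
Fourth differences: 1416, 1776, 2136, 2496
Fifth differences: 360, 360, 360
Constant fifth difference = 360, so extend:
2496 + 360 = 2856;  10026 + 2856 = 12882;  30488 + 12882 = 43370;  77765 + 43370 = 121135;  175366 + 121135 = 296501
2856 + 360 = 3216;  12882 + 3216 = 16098;  43370 + 16098 = 59468;  121135 + 59468 = 180603;  296501 + 180603 = 477104
3216 + 360 = 3576;  16098 + 3576 = 19674;  59468 + 19674 = 79142;  180603 + 79142 = 259745;  477104 + 259745 = 736849
3576 + 360 = 3936;  19674 + 3936 = 23610;  79142 + 23610 = 102752;  259745 + 102752 = 362497;  736849 + 362497 = 1099346
3936 + 360 = 4296;  23610 + 4296 = 27906;  102752 + 27906 = 130658;  362497 + 130658 = 493155;  1099346 + 493155 = 1592501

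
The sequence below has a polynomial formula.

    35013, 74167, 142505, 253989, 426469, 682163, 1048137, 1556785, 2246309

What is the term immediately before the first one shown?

14489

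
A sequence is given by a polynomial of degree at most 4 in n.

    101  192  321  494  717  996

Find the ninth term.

2229

91  129  173  223  279
38  44  50  56
6  6  6
Third differences constant at 6.
56 + 6 = 62;  279 + 62 = 341;  996 + 341 = 1337
62 + 6 = 68;  341 + 68 = 409;  1337 + 409 = 1746
68 + 6 = 74;  409 + 74 = 483;  1746 + 483 = 2229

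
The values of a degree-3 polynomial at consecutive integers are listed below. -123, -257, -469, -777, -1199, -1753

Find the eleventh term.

-7133

-134 , -212 , -308 , -422 , -554
-78 , -96 , -114 , -132
-18 , -18 , -18
Third differences constant at -18.
-132 − 18 = -150;  -554 − 150 = -704;  -1753 − 704 = -2457
-150 − 18 = -168;  -704 − 168 = -872;  -2457 − 872 = -3329
-168 − 18 = -186;  -872 − 186 = -1058;  -3329 − 1058 = -4387
-186 − 18 = -204;  -1058 − 204 = -1262;  -4387 − 1262 = -5649
-204 − 18 = -222;  -1262 − 222 = -1484;  -5649 − 1484 = -7133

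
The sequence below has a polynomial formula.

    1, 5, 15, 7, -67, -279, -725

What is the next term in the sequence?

4 , 10 , -8 , -74 , -212 , -446
6 , -18 , -66 , -138 , -234
-24 , -48 , -72 , -96
-24 , -24 , -24
Fourth differences constant at -24.
-96 − 24 = -120;  -234 − 120 = -354;  -446 − 354 = -800;  -725 − 800 = -1525

-1525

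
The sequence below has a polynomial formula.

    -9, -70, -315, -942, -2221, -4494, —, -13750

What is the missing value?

-8175

Using the first 6 terms:
-61  -245  -627  -1279  -2273
-184  -382  -652  -994
-198  -270  -342
-72  -72
Constant fourth difference = -72.
Extend forward: -342 − 72 = -414;  -994 − 414 = -1408;  -2273 − 1408 = -3681;  -4494 − 3681 = -8175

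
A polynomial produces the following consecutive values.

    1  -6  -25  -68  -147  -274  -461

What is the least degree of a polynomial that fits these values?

Δ: -7, -19, -43, -79, -127, -187
Δ²: -12, -24, -36, -48, -60
Δ³: -12, -12, -12, -12
The third differences are constant, so the polynomial has degree 3.

3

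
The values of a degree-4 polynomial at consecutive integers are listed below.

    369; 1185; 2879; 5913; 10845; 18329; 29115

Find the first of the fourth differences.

96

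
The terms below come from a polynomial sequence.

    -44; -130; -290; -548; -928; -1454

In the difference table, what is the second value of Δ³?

-24

D1: -86, -160, -258, -380, -526
D2: -74, -98, -122, -146
D3: -24, -24, -24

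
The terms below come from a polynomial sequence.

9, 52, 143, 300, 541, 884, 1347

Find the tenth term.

D1: 43 , 91 , 157 , 241 , 343 , 463
D2: 48 , 66 , 84 , 102 , 120
D3: 18 , 18 , 18 , 18
The third differences are constant (18).
120 + 18 = 138;  463 + 138 = 601;  1347 + 601 = 1948
138 + 18 = 156;  601 + 156 = 757;  1948 + 757 = 2705
156 + 18 = 174;  757 + 174 = 931;  2705 + 931 = 3636

3636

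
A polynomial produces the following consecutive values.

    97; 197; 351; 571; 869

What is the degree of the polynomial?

First differences: 100, 154, 220, 298
Second differences: 54, 66, 78
Third differences: 12, 12
The third differences are constant, so the polynomial has degree 3.

3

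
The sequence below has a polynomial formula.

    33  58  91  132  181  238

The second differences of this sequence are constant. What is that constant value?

8

Δ: 25, 33, 41, 49, 57
Δ²: 8, 8, 8, 8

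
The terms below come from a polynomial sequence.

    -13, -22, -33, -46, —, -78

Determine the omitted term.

-61

Using the first 4 terms:
Δ: -9, -11, -13
Δ²: -2, -2
Constant second difference = -2.
Extend forward: -13 − 2 = -15;  -46 − 15 = -61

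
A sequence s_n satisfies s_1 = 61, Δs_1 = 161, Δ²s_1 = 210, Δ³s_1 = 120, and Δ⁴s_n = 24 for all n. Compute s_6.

Build the table forward from the leading diagonal:
Fourth differences: 24  24  24  24  24  24
Third differences: 120  144  168  192  216  240
Second differences: 210  330  474  642  834  1050
First differences: 161  371  701  1175  1817  2651
s: 61  222  593  1294  2469  4286

4286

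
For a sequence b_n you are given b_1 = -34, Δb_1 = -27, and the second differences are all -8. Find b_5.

-190

Build the table forward from the leading diagonal:
Δ²: -8  -8  -8  -8  -8
Δ: -27  -35  -43  -51  -59
b: -34  -61  -96  -139  -190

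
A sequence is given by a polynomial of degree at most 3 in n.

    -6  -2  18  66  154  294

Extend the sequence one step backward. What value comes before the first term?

4  20  48  88  140
16  28  40  52
12  12  12
The third differences are constant at 12.
Work back: 16 − 12 = 4;  4 − 4 = 0;  -6 + 0 = -6

-6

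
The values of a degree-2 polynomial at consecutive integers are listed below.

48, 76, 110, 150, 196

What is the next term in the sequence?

Δ: 28, 34, 40, 46
Δ²: 6, 6, 6
Constant second difference = 6, so extend:
46 + 6 = 52;  196 + 52 = 248

248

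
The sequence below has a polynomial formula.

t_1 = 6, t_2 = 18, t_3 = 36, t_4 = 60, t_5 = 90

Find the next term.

12, 18, 24, 30
6, 6, 6
The second differences are constant (6).
30 + 6 = 36;  90 + 36 = 126

126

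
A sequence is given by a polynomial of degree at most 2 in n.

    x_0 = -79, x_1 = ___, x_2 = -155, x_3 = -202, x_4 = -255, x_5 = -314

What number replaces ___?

-114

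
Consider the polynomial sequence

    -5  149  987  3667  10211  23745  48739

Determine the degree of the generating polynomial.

5

First differences: 154, 838, 2680, 6544, 13534, 24994
Second differences: 684, 1842, 3864, 6990, 11460
Third differences: 1158, 2022, 3126, 4470
Fourth differences: 864, 1104, 1344
Fifth differences: 240, 240
The fifth differences are constant, so the polynomial has degree 5.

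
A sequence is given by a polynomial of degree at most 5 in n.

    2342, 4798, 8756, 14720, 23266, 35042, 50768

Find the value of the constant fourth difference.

Δ: 2456, 3958, 5964, 8546, 11776, 15726
Δ²: 1502, 2006, 2582, 3230, 3950
Δ³: 504, 576, 648, 720
Δ⁴: 72, 72, 72

72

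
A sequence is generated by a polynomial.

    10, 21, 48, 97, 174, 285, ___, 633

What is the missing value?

Using the first 6 terms:
D1: 11, 27, 49, 77, 111
D2: 16, 22, 28, 34
D3: 6, 6, 6
Constant third difference = 6.
Extend forward: 34 + 6 = 40;  111 + 40 = 151;  285 + 151 = 436

436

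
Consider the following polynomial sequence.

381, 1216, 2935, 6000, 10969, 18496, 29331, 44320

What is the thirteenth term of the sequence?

835, 1719, 3065, 4969, 7527, 10835, 14989
884, 1346, 1904, 2558, 3308, 4154
462, 558, 654, 750, 846
96, 96, 96, 96
The fourth differences are constant (96).
846 + 96 = 942;  4154 + 942 = 5096;  14989 + 5096 = 20085;  44320 + 20085 = 64405
942 + 96 = 1038;  5096 + 1038 = 6134;  20085 + 6134 = 26219;  64405 + 26219 = 90624
1038 + 96 = 1134;  6134 + 1134 = 7268;  26219 + 7268 = 33487;  90624 + 33487 = 124111
1134 + 96 = 1230;  7268 + 1230 = 8498;  33487 + 8498 = 41985;  124111 + 41985 = 166096
1230 + 96 = 1326;  8498 + 1326 = 9824;  41985 + 9824 = 51809;  166096 + 51809 = 217905

217905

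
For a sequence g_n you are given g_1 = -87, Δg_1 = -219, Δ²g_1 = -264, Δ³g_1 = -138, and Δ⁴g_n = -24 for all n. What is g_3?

-789

Build the table forward from the leading diagonal:
D4: -24  -24  -24
D3: -138  -162  -186
D2: -264  -402  -564
D1: -219  -483  -885
g: -87  -306  -789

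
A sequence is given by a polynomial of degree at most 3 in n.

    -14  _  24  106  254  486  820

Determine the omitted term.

Using the last 5 terms:
Δ: 82  148  232  334
Δ²: 66  84  102
Δ³: 18  18
Constant third difference = 18.
Extend backward: 66 − 18 = 48;  82 − 48 = 34;  24 − 34 = -10

-10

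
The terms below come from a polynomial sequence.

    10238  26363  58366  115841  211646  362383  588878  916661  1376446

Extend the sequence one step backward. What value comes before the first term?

Δ: 16125, 32003, 57475, 95805, 150737, 226495, 327783, 459785
Δ²: 15878, 25472, 38330, 54932, 75758, 101288, 132002
Δ³: 9594, 12858, 16602, 20826, 25530, 30714
Δ⁴: 3264, 3744, 4224, 4704, 5184
Δ⁵: 480, 480, 480, 480
The fifth differences are constant at 480.
Work back: 3264 − 480 = 2784;  9594 − 2784 = 6810;  15878 − 6810 = 9068;  16125 − 9068 = 7057;  10238 − 7057 = 3181

3181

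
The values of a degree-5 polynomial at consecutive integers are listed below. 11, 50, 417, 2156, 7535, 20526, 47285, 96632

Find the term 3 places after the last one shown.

518441

Δ: 39 , 367 , 1739 , 5379 , 12991 , 26759 , 49347
Δ²: 328 , 1372 , 3640 , 7612 , 13768 , 22588
Δ³: 1044 , 2268 , 3972 , 6156 , 8820
Δ⁴: 1224 , 1704 , 2184 , 2664
Δ⁵: 480 , 480 , 480
The fifth differences are constant (480).
2664 + 480 = 3144;  8820 + 3144 = 11964;  22588 + 11964 = 34552;  49347 + 34552 = 83899;  96632 + 83899 = 180531
3144 + 480 = 3624;  11964 + 3624 = 15588;  34552 + 15588 = 50140;  83899 + 50140 = 134039;  180531 + 134039 = 314570
3624 + 480 = 4104;  15588 + 4104 = 19692;  50140 + 19692 = 69832;  134039 + 69832 = 203871;  314570 + 203871 = 518441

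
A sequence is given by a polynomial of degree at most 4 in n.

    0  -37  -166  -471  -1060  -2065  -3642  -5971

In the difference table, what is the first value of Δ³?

-84

Δ: -37, -129, -305, -589, -1005, -1577, -2329
Δ²: -92, -176, -284, -416, -572, -752
Δ³: -84, -108, -132, -156, -180
Δ⁴: -24, -24, -24, -24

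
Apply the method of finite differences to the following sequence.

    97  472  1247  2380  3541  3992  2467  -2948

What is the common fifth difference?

-120

Δ: 375, 775, 1133, 1161, 451, -1525, -5415
Δ²: 400, 358, 28, -710, -1976, -3890
Δ³: -42, -330, -738, -1266, -1914
Δ⁴: -288, -408, -528, -648
Δ⁵: -120, -120, -120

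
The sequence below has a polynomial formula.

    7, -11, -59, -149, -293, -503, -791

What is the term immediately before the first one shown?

D1: -18, -48, -90, -144, -210, -288
D2: -30, -42, -54, -66, -78
D3: -12, -12, -12, -12
The third differences are constant at -12.
Work back: -30 + 12 = -18;  -18 + 18 = 0;  7 + 0 = 7

7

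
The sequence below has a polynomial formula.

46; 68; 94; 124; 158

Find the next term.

196

First differences: 22, 26, 30, 34
Second differences: 4, 4, 4
The second differences are constant (4).
34 + 4 = 38;  158 + 38 = 196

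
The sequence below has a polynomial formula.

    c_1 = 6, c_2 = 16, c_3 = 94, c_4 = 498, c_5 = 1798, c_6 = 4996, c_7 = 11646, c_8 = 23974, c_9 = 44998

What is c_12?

204826

10, 78, 404, 1300, 3198, 6650, 12328, 21024
68, 326, 896, 1898, 3452, 5678, 8696
258, 570, 1002, 1554, 2226, 3018
312, 432, 552, 672, 792
120, 120, 120, 120
Fifth differences constant at 120.
792 + 120 = 912;  3018 + 912 = 3930;  8696 + 3930 = 12626;  21024 + 12626 = 33650;  44998 + 33650 = 78648
912 + 120 = 1032;  3930 + 1032 = 4962;  12626 + 4962 = 17588;  33650 + 17588 = 51238;  78648 + 51238 = 129886
1032 + 120 = 1152;  4962 + 1152 = 6114;  17588 + 6114 = 23702;  51238 + 23702 = 74940;  129886 + 74940 = 204826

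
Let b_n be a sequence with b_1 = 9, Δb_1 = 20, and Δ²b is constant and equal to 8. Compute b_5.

Build the table forward from the leading diagonal:
Δ²: 8  8  8  8  8
Δ: 20  28  36  44  52
b: 9  29  57  93  137

137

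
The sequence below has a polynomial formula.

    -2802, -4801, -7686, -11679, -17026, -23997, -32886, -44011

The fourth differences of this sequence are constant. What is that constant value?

-24

Δ: -1999, -2885, -3993, -5347, -6971, -8889, -11125
Δ²: -886, -1108, -1354, -1624, -1918, -2236
Δ³: -222, -246, -270, -294, -318
Δ⁴: -24, -24, -24, -24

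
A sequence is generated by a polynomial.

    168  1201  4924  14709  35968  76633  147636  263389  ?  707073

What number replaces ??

442264

Using the first 8 terms:
D1: 1033  3723  9785  21259  40665  71003  115753
D2: 2690  6062  11474  19406  30338  44750
D3: 3372  5412  7932  10932  14412
D4: 2040  2520  3000  3480
D5: 480  480  480
Constant fifth difference = 480.
Extend forward: 3480 + 480 = 3960;  14412 + 3960 = 18372;  44750 + 18372 = 63122;  115753 + 63122 = 178875;  263389 + 178875 = 442264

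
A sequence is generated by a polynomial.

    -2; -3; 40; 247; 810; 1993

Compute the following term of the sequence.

4132

D1: -1 , 43 , 207 , 563 , 1183
D2: 44 , 164 , 356 , 620
D3: 120 , 192 , 264
D4: 72 , 72
The fourth differences are constant (72).
264 + 72 = 336;  620 + 336 = 956;  1183 + 956 = 2139;  1993 + 2139 = 4132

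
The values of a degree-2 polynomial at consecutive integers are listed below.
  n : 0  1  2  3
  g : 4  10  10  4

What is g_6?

-50

6, 0, -6
-6, -6
Constant second difference = -6, so extend:
-6 − 6 = -12;  4 − 12 = -8
-12 − 6 = -18;  -8 − 18 = -26
-18 − 6 = -24;  -26 − 24 = -50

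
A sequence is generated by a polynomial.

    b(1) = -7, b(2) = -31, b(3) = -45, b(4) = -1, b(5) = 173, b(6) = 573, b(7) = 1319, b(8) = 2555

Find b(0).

-24  -14  44  174  400  746  1236
10  58  130  226  346  490
48  72  96  120  144
24  24  24  24
The fourth differences are constant at 24.
Work back: 48 − 24 = 24;  10 − 24 = -14;  -24 + 14 = -10;  -7 + 10 = 3

3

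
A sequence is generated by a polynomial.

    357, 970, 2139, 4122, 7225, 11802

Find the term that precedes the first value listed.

Δ: 613, 1169, 1983, 3103, 4577
Δ²: 556, 814, 1120, 1474
Δ³: 258, 306, 354
Δ⁴: 48, 48
The fourth differences are constant at 48.
Work back: 258 − 48 = 210;  556 − 210 = 346;  613 − 346 = 267;  357 − 267 = 90

90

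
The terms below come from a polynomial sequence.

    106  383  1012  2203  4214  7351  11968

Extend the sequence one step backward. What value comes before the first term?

277  629  1191  2011  3137  4617
352  562  820  1126  1480
210  258  306  354
48  48  48
The fourth differences are constant at 48.
Work back: 210 − 48 = 162;  352 − 162 = 190;  277 − 190 = 87;  106 − 87 = 19

19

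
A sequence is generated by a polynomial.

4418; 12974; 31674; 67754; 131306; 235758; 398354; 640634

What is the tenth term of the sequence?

First differences: 8556 , 18700 , 36080 , 63552 , 104452 , 162596 , 242280
Second differences: 10144 , 17380 , 27472 , 40900 , 58144 , 79684
Third differences: 7236 , 10092 , 13428 , 17244 , 21540
Fourth differences: 2856 , 3336 , 3816 , 4296
Fifth differences: 480 , 480 , 480
Constant fifth difference = 480, so extend:
4296 + 480 = 4776;  21540 + 4776 = 26316;  79684 + 26316 = 106000;  242280 + 106000 = 348280;  640634 + 348280 = 988914
4776 + 480 = 5256;  26316 + 5256 = 31572;  106000 + 31572 = 137572;  348280 + 137572 = 485852;  988914 + 485852 = 1474766

1474766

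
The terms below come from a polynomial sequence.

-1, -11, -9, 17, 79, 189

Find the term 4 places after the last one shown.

1349

Δ: -10, 2, 26, 62, 110
Δ²: 12, 24, 36, 48
Δ³: 12, 12, 12
Constant third difference = 12, so extend:
48 + 12 = 60;  110 + 60 = 170;  189 + 170 = 359
60 + 12 = 72;  170 + 72 = 242;  359 + 242 = 601
72 + 12 = 84;  242 + 84 = 326;  601 + 326 = 927
84 + 12 = 96;  326 + 96 = 422;  927 + 422 = 1349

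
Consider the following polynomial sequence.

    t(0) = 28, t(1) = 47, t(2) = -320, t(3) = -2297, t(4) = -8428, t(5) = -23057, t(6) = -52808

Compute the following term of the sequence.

-107065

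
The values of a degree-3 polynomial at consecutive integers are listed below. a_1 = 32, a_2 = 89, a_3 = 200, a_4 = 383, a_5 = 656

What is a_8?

2195

57 , 111 , 183 , 273
54 , 72 , 90
18 , 18
Third differences constant at 18.
90 + 18 = 108;  273 + 108 = 381;  656 + 381 = 1037
108 + 18 = 126;  381 + 126 = 507;  1037 + 507 = 1544
126 + 18 = 144;  507 + 144 = 651;  1544 + 651 = 2195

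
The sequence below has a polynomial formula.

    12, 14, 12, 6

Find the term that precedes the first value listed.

6

2, -2, -6
-4, -4
The second differences are constant at -4.
Work back: 2 + 4 = 6;  12 − 6 = 6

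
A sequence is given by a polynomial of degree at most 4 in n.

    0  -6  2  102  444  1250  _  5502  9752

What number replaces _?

Using the first 6 terms:
D1: -6, 8, 100, 342, 806
D2: 14, 92, 242, 464
D3: 78, 150, 222
D4: 72, 72
Constant fourth difference = 72.
Extend forward: 222 + 72 = 294;  464 + 294 = 758;  806 + 758 = 1564;  1250 + 1564 = 2814

2814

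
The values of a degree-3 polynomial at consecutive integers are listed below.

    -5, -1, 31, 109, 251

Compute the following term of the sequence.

Δ: 4, 32, 78, 142
Δ²: 28, 46, 64
Δ³: 18, 18
The third differences are constant (18).
64 + 18 = 82;  142 + 82 = 224;  251 + 224 = 475

475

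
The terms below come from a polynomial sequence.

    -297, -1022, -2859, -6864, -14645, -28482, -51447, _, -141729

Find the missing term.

-87524

Using the first 7 terms:
Δ: -725, -1837, -4005, -7781, -13837, -22965
Δ²: -1112, -2168, -3776, -6056, -9128
Δ³: -1056, -1608, -2280, -3072
Δ⁴: -552, -672, -792
Δ⁵: -120, -120
Constant fifth difference = -120.
Extend forward: -792 − 120 = -912;  -3072 − 912 = -3984;  -9128 − 3984 = -13112;  -22965 − 13112 = -36077;  -51447 − 36077 = -87524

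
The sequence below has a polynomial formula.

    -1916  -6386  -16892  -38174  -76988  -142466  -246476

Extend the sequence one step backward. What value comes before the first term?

-4470  -10506  -21282  -38814  -65478  -104010
-6036  -10776  -17532  -26664  -38532
-4740  -6756  -9132  -11868
-2016  -2376  -2736
-360  -360
The fifth differences are constant at -360.
Work back: -2016 + 360 = -1656;  -4740 + 1656 = -3084;  -6036 + 3084 = -2952;  -4470 + 2952 = -1518;  -1916 + 1518 = -398

-398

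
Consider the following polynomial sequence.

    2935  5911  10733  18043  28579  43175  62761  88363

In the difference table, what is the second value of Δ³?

738

Δ: 2976, 4822, 7310, 10536, 14596, 19586, 25602
Δ²: 1846, 2488, 3226, 4060, 4990, 6016
Δ³: 642, 738, 834, 930, 1026
Δ⁴: 96, 96, 96, 96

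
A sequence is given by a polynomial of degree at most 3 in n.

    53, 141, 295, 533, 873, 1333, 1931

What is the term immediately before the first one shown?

88, 154, 238, 340, 460, 598
66, 84, 102, 120, 138
18, 18, 18, 18
The third differences are constant at 18.
Work back: 66 − 18 = 48;  88 − 48 = 40;  53 − 40 = 13

13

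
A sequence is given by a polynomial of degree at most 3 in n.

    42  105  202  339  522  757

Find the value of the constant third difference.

6

First differences: 63, 97, 137, 183, 235
Second differences: 34, 40, 46, 52
Third differences: 6, 6, 6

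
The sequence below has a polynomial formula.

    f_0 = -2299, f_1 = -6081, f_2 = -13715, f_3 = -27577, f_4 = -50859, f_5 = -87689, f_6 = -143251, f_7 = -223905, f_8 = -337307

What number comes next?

-492529

First differences: -3782  -7634  -13862  -23282  -36830  -55562  -80654  -113402
Second differences: -3852  -6228  -9420  -13548  -18732  -25092  -32748
Third differences: -2376  -3192  -4128  -5184  -6360  -7656
Fourth differences: -816  -936  -1056  -1176  -1296
Fifth differences: -120  -120  -120  -120
The fifth differences are constant (-120).
-1296 − 120 = -1416;  -7656 − 1416 = -9072;  -32748 − 9072 = -41820;  -113402 − 41820 = -155222;  -337307 − 155222 = -492529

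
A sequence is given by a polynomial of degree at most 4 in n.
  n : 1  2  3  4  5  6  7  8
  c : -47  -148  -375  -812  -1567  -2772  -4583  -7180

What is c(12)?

-101  -227  -437  -755  -1205  -1811  -2597
-126  -210  -318  -450  -606  -786
-84  -108  -132  -156  -180
-24  -24  -24  -24
Fourth differences constant at -24.
-180 − 24 = -204;  -786 − 204 = -990;  -2597 − 990 = -3587;  -7180 − 3587 = -10767
-204 − 24 = -228;  -990 − 228 = -1218;  -3587 − 1218 = -4805;  -10767 − 4805 = -15572
-228 − 24 = -252;  -1218 − 252 = -1470;  -4805 − 1470 = -6275;  -15572 − 6275 = -21847
-252 − 24 = -276;  -1470 − 276 = -1746;  -6275 − 1746 = -8021;  -21847 − 8021 = -29868

-29868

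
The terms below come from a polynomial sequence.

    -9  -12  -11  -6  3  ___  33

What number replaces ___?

Using the first 5 terms:
D1: -3, 1, 5, 9
D2: 4, 4, 4
Constant second difference = 4.
Extend forward: 9 + 4 = 13;  3 + 13 = 16

16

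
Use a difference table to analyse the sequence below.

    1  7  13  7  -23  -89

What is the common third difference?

Δ: 6, 6, -6, -30, -66
Δ²: 0, -12, -24, -36
Δ³: -12, -12, -12

-12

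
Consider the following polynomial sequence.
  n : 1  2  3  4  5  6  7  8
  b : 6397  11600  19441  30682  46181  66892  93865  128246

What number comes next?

First differences: 5203, 7841, 11241, 15499, 20711, 26973, 34381
Second differences: 2638, 3400, 4258, 5212, 6262, 7408
Third differences: 762, 858, 954, 1050, 1146
Fourth differences: 96, 96, 96, 96
The fourth differences are constant (96).
1146 + 96 = 1242;  7408 + 1242 = 8650;  34381 + 8650 = 43031;  128246 + 43031 = 171277

171277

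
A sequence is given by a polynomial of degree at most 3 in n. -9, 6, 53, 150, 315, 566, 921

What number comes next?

1398

Δ: 15  47  97  165  251  355
Δ²: 32  50  68  86  104
Δ³: 18  18  18  18
The third differences are constant (18).
104 + 18 = 122;  355 + 122 = 477;  921 + 477 = 1398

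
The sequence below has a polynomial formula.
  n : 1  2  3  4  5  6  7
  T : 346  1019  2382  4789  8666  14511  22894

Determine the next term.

34457

First differences: 673, 1363, 2407, 3877, 5845, 8383
Second differences: 690, 1044, 1470, 1968, 2538
Third differences: 354, 426, 498, 570
Fourth differences: 72, 72, 72
Fourth differences constant at 72.
570 + 72 = 642;  2538 + 642 = 3180;  8383 + 3180 = 11563;  22894 + 11563 = 34457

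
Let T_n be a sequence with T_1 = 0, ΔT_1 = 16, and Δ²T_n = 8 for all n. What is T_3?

Build the table forward from the leading diagonal:
Δ²: 8, 8, 8
Δ: 16, 24, 32
T: 0, 16, 40

40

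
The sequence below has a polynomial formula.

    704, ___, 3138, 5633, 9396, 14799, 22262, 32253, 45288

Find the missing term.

Using the last 7 terms:
First differences: 2495  3763  5403  7463  9991  13035
Second differences: 1268  1640  2060  2528  3044
Third differences: 372  420  468  516
Fourth differences: 48  48  48
Constant fourth difference = 48.
Extend backward: 372 − 48 = 324;  1268 − 324 = 944;  2495 − 944 = 1551;  3138 − 1551 = 1587

1587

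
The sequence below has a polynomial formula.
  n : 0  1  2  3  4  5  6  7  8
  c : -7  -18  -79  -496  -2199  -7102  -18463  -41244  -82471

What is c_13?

-1001046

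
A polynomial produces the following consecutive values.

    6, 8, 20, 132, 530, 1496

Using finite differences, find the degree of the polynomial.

4

2, 12, 112, 398, 966
10, 100, 286, 568
90, 186, 282
96, 96
The fourth differences are constant, so the polynomial has degree 4.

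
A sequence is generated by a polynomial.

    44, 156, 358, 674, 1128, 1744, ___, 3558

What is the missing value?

2546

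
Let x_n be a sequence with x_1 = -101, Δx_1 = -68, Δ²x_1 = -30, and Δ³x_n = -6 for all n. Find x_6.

-801

Build the table forward from the leading diagonal:
Δ³: -6  -6  -6  -6  -6  -6
Δ²: -30  -36  -42  -48  -54  -60
Δ: -68  -98  -134  -176  -224  -278
x: -101  -169  -267  -401  -577  -801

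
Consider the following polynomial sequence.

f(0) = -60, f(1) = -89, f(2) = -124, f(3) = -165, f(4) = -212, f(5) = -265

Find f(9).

-537

-29  -35  -41  -47  -53
-6  -6  -6  -6
Second differences constant at -6.
-53 − 6 = -59;  -265 − 59 = -324
-59 − 6 = -65;  -324 − 65 = -389
-65 − 6 = -71;  -389 − 71 = -460
-71 − 6 = -77;  -460 − 77 = -537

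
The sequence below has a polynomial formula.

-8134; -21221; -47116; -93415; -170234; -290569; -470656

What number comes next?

-730331

Δ: -13087, -25895, -46299, -76819, -120335, -180087
Δ²: -12808, -20404, -30520, -43516, -59752
Δ³: -7596, -10116, -12996, -16236
Δ⁴: -2520, -2880, -3240
Δ⁵: -360, -360
The fifth differences are constant (-360).
-3240 − 360 = -3600;  -16236 − 3600 = -19836;  -59752 − 19836 = -79588;  -180087 − 79588 = -259675;  -470656 − 259675 = -730331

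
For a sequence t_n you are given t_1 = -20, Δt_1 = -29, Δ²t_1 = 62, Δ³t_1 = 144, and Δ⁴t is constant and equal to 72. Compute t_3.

-16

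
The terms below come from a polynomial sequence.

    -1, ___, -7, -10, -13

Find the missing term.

-4

Using the last 3 terms:
First differences: -3, -3
Constant first difference = -3.
Extend backward: -7 + 3 = -4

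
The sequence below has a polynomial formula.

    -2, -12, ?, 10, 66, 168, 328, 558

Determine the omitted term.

-12

Using the last 5 terms:
56  102  160  230
46  58  70
12  12
Constant third difference = 12.
Extend backward: 46 − 12 = 34;  56 − 34 = 22;  10 − 22 = -12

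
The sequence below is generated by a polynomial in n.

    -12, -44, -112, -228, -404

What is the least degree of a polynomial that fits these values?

Δ: -32, -68, -116, -176
Δ²: -36, -48, -60
Δ³: -12, -12
The third differences are constant, so the polynomial has degree 3.

3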